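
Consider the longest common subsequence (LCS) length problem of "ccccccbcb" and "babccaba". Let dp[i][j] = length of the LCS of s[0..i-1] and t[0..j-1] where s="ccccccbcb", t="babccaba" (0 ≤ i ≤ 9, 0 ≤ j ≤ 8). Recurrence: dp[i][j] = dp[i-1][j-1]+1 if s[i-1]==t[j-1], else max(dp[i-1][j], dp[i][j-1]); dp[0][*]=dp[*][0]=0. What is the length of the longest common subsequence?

3

   ''  b  a  b  c  c  a  b  a
''  0  0  0  0  0  0  0  0  0
 c  0  0  0  0  1  1  1  1  1
 c  0  0  0  0  1  2  2  2  2
 c  0  0  0  0  1  2  2  2  2
 c  0  0  0  0  1  2  2  2  2
 c  0  0  0  0  1  2  2  2  2
 c  0  0  0  0  1  2  2  2  2
 b  0  1  1  1  1  2  2  3  3
 c  0  1  1  1  2  2  2  3  3
 b  0  1  1  2  2  2  2  3  3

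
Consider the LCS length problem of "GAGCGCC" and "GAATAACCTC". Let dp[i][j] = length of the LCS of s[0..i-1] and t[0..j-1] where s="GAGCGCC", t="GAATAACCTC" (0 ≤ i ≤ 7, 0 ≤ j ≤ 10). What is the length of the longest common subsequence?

   ''  G  A  A  T  A  A  C  C  T  C
''  0  0  0  0  0  0  0  0  0  0  0
 G  0  1  1  1  1  1  1  1  1  1  1
 A  0  1  2  2  2  2  2  2  2  2  2
 G  0  1  2  2  2  2  2  2  2  2  2
 C  0  1  2  2  2  2  2  3  3  3  3
 G  0  1  2  2  2  2  2  3  3  3  3
 C  0  1  2  2  2  2  2  3  4  4  4
 C  0  1  2  2  2  2  2  3  4  4  5

5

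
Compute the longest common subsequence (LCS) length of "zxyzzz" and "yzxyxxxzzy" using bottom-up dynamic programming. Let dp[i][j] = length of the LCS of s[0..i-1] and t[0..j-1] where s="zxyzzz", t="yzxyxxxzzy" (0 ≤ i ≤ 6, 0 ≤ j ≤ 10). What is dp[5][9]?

   ''  y  z  x  y  x  x  x  z  z  y
''  0  0  0  0  0  0  0  0  0  0  0
 z  0  0  1  1  1  1  1  1  1  1  1
 x  0  0  1  2  2  2  2  2  2  2  2
 y  0  1  1  2  3  3  3  3  3  3  3
 z  0  1  2  2  3  3  3  3  4  4  4
 z  0  1  2  2  3  3  3  3  4  5  5
 z  0  1  2  2  3  3  3  3  4  5  5

5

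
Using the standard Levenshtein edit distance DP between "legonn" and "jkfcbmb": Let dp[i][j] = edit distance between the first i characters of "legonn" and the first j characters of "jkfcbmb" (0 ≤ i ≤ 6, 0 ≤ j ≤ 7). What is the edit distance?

7

   ''  j  k  f  c  b  m  b
''  0  1  2  3  4  5  6  7
 l  1  1  2  3  4  5  6  7
 e  2  2  2  3  4  5  6  7
 g  3  3  3  3  4  5  6  7
 o  4  4  4  4  4  5  6  7
 n  5  5  5  5  5  5  6  7
 n  6  6  6  6  6  6  6  7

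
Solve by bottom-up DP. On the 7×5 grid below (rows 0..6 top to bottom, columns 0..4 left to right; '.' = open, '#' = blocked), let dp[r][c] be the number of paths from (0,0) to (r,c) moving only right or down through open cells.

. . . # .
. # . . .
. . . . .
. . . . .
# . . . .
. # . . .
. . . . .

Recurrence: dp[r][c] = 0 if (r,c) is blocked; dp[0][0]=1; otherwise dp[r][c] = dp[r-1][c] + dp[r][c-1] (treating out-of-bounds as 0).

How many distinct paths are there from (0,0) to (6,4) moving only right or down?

68

r\c   0   1   2   3   4
  0   1   1   1   0   0
  1   1   0   1   1   1
  2   1   1   2   3   4
  3   1   2   4   7  11
  4   0   2   6  13  24
  5   0   0   6  19  43
  6   0   0   6  25  68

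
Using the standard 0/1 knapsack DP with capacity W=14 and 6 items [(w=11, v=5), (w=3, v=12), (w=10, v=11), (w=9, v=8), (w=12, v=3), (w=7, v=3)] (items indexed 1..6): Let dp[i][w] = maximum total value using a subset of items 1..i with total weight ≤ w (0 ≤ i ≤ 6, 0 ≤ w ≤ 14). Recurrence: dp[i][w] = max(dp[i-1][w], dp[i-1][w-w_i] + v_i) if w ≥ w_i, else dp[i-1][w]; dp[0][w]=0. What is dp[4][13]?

23

i\w   0   1   2   3   4   5   6   7   8   9  10  11  12  13  14
  0   0   0   0   0   0   0   0   0   0   0   0   0   0   0   0
  1   0   0   0   0   0   0   0   0   0   0   0   5   5   5   5
  2   0   0   0  12  12  12  12  12  12  12  12  12  12  12  17
  3   0   0   0  12  12  12  12  12  12  12  12  12  12  23  23
  4   0   0   0  12  12  12  12  12  12  12  12  12  20  23  23
  5   0   0   0  12  12  12  12  12  12  12  12  12  20  23  23
  6   0   0   0  12  12  12  12  12  12  12  15  15  20  23  23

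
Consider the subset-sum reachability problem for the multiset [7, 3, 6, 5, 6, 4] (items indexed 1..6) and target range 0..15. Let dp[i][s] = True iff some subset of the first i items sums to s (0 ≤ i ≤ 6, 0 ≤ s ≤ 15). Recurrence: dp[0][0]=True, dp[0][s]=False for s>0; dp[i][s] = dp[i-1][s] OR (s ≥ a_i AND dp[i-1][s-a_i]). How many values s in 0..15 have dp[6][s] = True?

i\s   0   1   2   3   4   5   6   7   8   9  10  11  12  13  14  15
  0   T   F   F   F   F   F   F   F   F   F   F   F   F   F   F   F
  1   T   F   F   F   F   F   F   T   F   F   F   F   F   F   F   F
  2   T   F   F   T   F   F   F   T   F   F   T   F   F   F   F   F
  3   T   F   F   T   F   F   T   T   F   T   T   F   F   T   F   F
  4   T   F   F   T   F   T   T   T   T   T   T   T   T   T   T   T
  5   T   F   F   T   F   T   T   T   T   T   T   T   T   T   T   T
  6   T   F   F   T   T   T   T   T   T   T   T   T   T   T   T   T

14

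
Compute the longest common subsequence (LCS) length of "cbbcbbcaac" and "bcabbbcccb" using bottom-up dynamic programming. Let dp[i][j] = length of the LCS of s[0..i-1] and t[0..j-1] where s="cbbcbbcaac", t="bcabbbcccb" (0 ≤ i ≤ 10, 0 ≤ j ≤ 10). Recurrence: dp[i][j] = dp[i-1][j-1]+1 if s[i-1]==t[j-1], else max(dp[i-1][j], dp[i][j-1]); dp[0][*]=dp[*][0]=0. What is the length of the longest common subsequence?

6

   ''  b  c  a  b  b  b  c  c  c  b
''  0  0  0  0  0  0  0  0  0  0  0
 c  0  0  1  1  1  1  1  1  1  1  1
 b  0  1  1  1  2  2  2  2  2  2  2
 b  0  1  1  1  2  3  3  3  3  3  3
 c  0  1  2  2  2  3  3  4  4  4  4
 b  0  1  2  2  3  3  4  4  4  4  5
 b  0  1  2  2  3  4  4  4  4  4  5
 c  0  1  2  2  3  4  4  5  5  5  5
 a  0  1  2  3  3  4  4  5  5  5  5
 a  0  1  2  3  3  4  4  5  5  5  5
 c  0  1  2  3  3  4  4  5  6  6  6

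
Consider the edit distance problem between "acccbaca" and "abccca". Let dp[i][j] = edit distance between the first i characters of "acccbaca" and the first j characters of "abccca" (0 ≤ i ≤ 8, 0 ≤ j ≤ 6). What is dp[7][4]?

   ''  a  b  c  c  c  a
''  0  1  2  3  4  5  6
 a  1  0  1  2  3  4  5
 c  2  1  1  1  2  3  4
 c  3  2  2  1  1  2  3
 c  4  3  3  2  1  1  2
 b  5  4  3  3  2  2  2
 a  6  5  4  4  3  3  2
 c  7  6  5  4  4  3  3
 a  8  7  6  5  5  4  3

4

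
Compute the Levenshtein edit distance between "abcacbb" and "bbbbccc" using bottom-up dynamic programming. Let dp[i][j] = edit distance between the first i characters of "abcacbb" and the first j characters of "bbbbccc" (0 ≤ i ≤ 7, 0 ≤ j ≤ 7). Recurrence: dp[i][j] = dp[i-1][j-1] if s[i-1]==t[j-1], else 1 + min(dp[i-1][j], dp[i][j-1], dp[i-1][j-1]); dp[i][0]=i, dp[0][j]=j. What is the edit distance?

   ''  b  b  b  b  c  c  c
''  0  1  2  3  4  5  6  7
 a  1  1  2  3  4  5  6  7
 b  2  1  1  2  3  4  5  6
 c  3  2  2  2  3  3  4  5
 a  4  3  3  3  3  4  4  5
 c  5  4  4  4  4  3  4  4
 b  6  5  4  4  4  4  4  5
 b  7  6  5  4  4  5  5  5

5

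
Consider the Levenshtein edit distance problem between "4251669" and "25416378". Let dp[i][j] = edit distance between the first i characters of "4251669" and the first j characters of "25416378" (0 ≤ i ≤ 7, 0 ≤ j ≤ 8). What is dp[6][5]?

3

   ''  2  5  4  1  6  3  7  8
''  0  1  2  3  4  5  6  7  8
 4  1  1  2  2  3  4  5  6  7
 2  2  1  2  3  3  4  5  6  7
 5  3  2  1  2  3  4  5  6  7
 1  4  3  2  2  2  3  4  5  6
 6  5  4  3  3  3  2  3  4  5
 6  6  5  4  4  4  3  3  4  5
 9  7  6  5  5  5  4  4  4  5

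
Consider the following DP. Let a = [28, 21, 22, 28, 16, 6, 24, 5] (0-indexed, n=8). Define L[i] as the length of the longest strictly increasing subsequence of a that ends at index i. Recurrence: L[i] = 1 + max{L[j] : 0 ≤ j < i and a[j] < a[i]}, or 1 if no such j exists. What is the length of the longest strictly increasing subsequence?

3

   i    0    1    2    3    4    5    6    7
a[i]   28   21   22   28   16    6   24    5
L[i]    1    1    2    3    1    1    3    1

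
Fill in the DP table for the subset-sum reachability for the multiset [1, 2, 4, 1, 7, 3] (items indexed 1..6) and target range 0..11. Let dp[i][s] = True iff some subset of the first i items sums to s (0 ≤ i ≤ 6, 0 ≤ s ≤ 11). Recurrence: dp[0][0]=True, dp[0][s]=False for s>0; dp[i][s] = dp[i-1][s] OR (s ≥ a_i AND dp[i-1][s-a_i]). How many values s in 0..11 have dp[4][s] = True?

9

i\s   0   1   2   3   4   5   6   7   8   9  10  11
  0   T   F   F   F   F   F   F   F   F   F   F   F
  1   T   T   F   F   F   F   F   F   F   F   F   F
  2   T   T   T   T   F   F   F   F   F   F   F   F
  3   T   T   T   T   T   T   T   T   F   F   F   F
  4   T   T   T   T   T   T   T   T   T   F   F   F
  5   T   T   T   T   T   T   T   T   T   T   T   T
  6   T   T   T   T   T   T   T   T   T   T   T   T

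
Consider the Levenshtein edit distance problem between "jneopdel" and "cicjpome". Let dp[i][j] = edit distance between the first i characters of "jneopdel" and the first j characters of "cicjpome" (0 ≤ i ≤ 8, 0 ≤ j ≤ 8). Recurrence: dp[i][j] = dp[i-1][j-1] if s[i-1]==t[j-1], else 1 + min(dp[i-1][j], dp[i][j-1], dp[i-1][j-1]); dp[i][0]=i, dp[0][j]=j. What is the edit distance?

   ''  c  i  c  j  p  o  m  e
''  0  1  2  3  4  5  6  7  8
 j  1  1  2  3  3  4  5  6  7
 n  2  2  2  3  4  4  5  6  7
 e  3  3  3  3  4  5  5  6  6
 o  4  4  4  4  4  5  5  6  7
 p  5  5  5  5  5  4  5  6  7
 d  6  6  6  6  6  5  5  6  7
 e  7  7  7  7  7  6  6  6  6
 l  8  8  8  8  8  7  7  7  7

7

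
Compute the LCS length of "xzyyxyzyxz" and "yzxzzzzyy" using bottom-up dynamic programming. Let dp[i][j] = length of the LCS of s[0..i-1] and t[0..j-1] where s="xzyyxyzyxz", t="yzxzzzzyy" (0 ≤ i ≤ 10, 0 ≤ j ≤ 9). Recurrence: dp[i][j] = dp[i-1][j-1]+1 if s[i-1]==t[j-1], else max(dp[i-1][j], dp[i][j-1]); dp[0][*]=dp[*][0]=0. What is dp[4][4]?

   ''  y  z  x  z  z  z  z  y  y
''  0  0  0  0  0  0  0  0  0  0
 x  0  0  0  1  1  1  1  1  1  1
 z  0  0  1  1  2  2  2  2  2  2
 y  0  1  1  1  2  2  2  2  3  3
 y  0  1  1  1  2  2  2  2  3  4
 x  0  1  1  2  2  2  2  2  3  4
 y  0  1  1  2  2  2  2  2  3  4
 z  0  1  2  2  3  3  3  3  3  4
 y  0  1  2  2  3  3  3  3  4  4
 x  0  1  2  3  3  3  3  3  4  4
 z  0  1  2  3  4  4  4  4  4  4

2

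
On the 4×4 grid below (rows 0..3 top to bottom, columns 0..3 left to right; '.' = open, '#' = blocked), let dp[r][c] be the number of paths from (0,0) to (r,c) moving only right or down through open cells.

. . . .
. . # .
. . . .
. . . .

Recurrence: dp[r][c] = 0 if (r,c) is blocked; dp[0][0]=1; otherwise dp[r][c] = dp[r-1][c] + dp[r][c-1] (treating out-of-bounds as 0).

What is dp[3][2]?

r\c   0   1   2   3
  0   1   1   1   1
  1   1   2   0   1
  2   1   3   3   4
  3   1   4   7  11

7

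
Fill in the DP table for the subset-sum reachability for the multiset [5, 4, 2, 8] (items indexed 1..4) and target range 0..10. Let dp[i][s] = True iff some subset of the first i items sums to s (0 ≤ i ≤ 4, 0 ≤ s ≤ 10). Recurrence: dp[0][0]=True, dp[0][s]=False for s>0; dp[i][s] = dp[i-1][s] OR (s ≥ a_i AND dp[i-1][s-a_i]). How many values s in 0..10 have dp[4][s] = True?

i\s   0   1   2   3   4   5   6   7   8   9  10
  0   T   F   F   F   F   F   F   F   F   F   F
  1   T   F   F   F   F   T   F   F   F   F   F
  2   T   F   F   F   T   T   F   F   F   T   F
  3   T   F   T   F   T   T   T   T   F   T   F
  4   T   F   T   F   T   T   T   T   T   T   T

9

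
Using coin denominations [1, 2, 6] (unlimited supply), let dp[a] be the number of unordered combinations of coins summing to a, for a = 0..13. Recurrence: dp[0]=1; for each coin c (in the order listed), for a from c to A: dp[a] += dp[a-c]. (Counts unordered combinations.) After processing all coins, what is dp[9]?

7

after  coin     0     1     2     3     4     5     6     7     8     9    10    11    12    13
          1     1     1     1     1     1     1     1     1     1     1     1     1     1     1
          2     1     1     2     2     3     3     4     4     5     5     6     6     7     7
          6     1     1     2     2     3     3     5     5     7     7     9     9    12    12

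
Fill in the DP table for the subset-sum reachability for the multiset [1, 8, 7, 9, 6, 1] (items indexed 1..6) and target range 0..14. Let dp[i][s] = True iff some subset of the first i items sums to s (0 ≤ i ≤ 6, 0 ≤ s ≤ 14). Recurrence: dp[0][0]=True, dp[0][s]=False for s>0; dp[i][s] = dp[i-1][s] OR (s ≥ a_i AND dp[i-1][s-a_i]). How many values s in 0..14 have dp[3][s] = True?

5

i\s   0   1   2   3   4   5   6   7   8   9  10  11  12  13  14
  0   T   F   F   F   F   F   F   F   F   F   F   F   F   F   F
  1   T   T   F   F   F   F   F   F   F   F   F   F   F   F   F
  2   T   T   F   F   F   F   F   F   T   T   F   F   F   F   F
  3   T   T   F   F   F   F   F   T   T   T   F   F   F   F   F
  4   T   T   F   F   F   F   F   T   T   T   T   F   F   F   F
  5   T   T   F   F   F   F   T   T   T   T   T   F   F   T   T
  6   T   T   T   F   F   F   T   T   T   T   T   T   F   T   T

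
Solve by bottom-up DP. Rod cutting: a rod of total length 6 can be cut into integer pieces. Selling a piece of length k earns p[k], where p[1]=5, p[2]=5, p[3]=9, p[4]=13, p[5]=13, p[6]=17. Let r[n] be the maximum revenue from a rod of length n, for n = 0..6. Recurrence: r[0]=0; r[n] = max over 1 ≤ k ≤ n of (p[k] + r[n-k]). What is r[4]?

20

   n    0    1    2    3    4    5    6
r[n]    0    5   10   15   20   25   30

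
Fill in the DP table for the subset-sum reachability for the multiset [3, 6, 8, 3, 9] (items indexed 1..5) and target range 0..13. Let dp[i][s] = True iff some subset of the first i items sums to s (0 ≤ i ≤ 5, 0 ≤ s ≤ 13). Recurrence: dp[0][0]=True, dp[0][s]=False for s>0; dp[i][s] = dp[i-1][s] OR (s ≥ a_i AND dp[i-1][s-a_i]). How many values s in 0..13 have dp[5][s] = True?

7

i\s   0   1   2   3   4   5   6   7   8   9  10  11  12  13
  0   T   F   F   F   F   F   F   F   F   F   F   F   F   F
  1   T   F   F   T   F   F   F   F   F   F   F   F   F   F
  2   T   F   F   T   F   F   T   F   F   T   F   F   F   F
  3   T   F   F   T   F   F   T   F   T   T   F   T   F   F
  4   T   F   F   T   F   F   T   F   T   T   F   T   T   F
  5   T   F   F   T   F   F   T   F   T   T   F   T   T   F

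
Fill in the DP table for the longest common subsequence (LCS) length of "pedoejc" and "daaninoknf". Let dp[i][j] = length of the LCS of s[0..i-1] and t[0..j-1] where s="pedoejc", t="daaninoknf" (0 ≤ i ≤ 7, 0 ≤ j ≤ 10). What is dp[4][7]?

2

   ''  d  a  a  n  i  n  o  k  n  f
''  0  0  0  0  0  0  0  0  0  0  0
 p  0  0  0  0  0  0  0  0  0  0  0
 e  0  0  0  0  0  0  0  0  0  0  0
 d  0  1  1  1  1  1  1  1  1  1  1
 o  0  1  1  1  1  1  1  2  2  2  2
 e  0  1  1  1  1  1  1  2  2  2  2
 j  0  1  1  1  1  1  1  2  2  2  2
 c  0  1  1  1  1  1  1  2  2  2  2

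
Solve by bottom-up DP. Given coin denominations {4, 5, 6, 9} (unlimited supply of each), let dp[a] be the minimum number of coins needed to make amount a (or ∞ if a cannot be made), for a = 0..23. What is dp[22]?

3

 a  0  1  2  3  4  5  6  7  8  9 10 11 12 13 14 15 16 17 18 19 20 21 22 23
dp  0  -  -  -  1  1  1  -  2  1  2  2  2  2  2  2  3  3  2  3  3  3  3  3
(- denotes ∞ / unreachable)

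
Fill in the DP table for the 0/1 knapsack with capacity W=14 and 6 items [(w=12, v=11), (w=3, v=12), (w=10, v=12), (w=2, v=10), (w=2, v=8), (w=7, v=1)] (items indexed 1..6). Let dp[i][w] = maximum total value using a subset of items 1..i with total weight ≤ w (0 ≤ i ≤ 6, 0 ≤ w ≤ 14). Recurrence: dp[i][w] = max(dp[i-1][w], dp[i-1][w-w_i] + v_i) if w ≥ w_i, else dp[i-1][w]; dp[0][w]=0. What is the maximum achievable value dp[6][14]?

i\w   0   1   2   3   4   5   6   7   8   9  10  11  12  13  14
  0   0   0   0   0   0   0   0   0   0   0   0   0   0   0   0
  1   0   0   0   0   0   0   0   0   0   0   0   0  11  11  11
  2   0   0   0  12  12  12  12  12  12  12  12  12  12  12  12
  3   0   0   0  12  12  12  12  12  12  12  12  12  12  24  24
  4   0   0  10  12  12  22  22  22  22  22  22  22  22  24  24
  5   0   0  10  12  18  22  22  30  30  30  30  30  30  30  30
  6   0   0  10  12  18  22  22  30  30  30  30  30  30  30  31

31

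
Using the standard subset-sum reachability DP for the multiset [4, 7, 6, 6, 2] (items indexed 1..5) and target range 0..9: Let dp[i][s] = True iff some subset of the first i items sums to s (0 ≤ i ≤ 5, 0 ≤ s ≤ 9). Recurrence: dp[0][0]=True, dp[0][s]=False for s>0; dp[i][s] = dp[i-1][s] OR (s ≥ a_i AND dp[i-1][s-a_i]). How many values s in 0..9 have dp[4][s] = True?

i\s   0   1   2   3   4   5   6   7   8   9
  0   T   F   F   F   F   F   F   F   F   F
  1   T   F   F   F   T   F   F   F   F   F
  2   T   F   F   F   T   F   F   T   F   F
  3   T   F   F   F   T   F   T   T   F   F
  4   T   F   F   F   T   F   T   T   F   F
  5   T   F   T   F   T   F   T   T   T   T

4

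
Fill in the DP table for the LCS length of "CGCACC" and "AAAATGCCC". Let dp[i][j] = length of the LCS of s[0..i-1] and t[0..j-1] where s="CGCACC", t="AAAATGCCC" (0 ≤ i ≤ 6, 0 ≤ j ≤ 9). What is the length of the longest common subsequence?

   ''  A  A  A  A  T  G  C  C  C
''  0  0  0  0  0  0  0  0  0  0
 C  0  0  0  0  0  0  0  1  1  1
 G  0  0  0  0  0  0  1  1  1  1
 C  0  0  0  0  0  0  1  2  2  2
 A  0  1  1  1  1  1  1  2  2  2
 C  0  1  1  1  1  1  1  2  3  3
 C  0  1  1  1  1  1  1  2  3  4

4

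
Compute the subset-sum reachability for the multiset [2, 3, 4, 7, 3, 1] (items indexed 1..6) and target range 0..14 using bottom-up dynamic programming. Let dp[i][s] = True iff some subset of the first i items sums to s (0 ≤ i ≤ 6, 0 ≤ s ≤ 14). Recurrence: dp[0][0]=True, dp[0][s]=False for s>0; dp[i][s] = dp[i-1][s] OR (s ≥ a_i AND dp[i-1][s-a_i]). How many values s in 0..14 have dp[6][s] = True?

i\s   0   1   2   3   4   5   6   7   8   9  10  11  12  13  14
  0   T   F   F   F   F   F   F   F   F   F   F   F   F   F   F
  1   T   F   T   F   F   F   F   F   F   F   F   F   F   F   F
  2   T   F   T   T   F   T   F   F   F   F   F   F   F   F   F
  3   T   F   T   T   T   T   T   T   F   T   F   F   F   F   F
  4   T   F   T   T   T   T   T   T   F   T   T   T   T   T   T
  5   T   F   T   T   T   T   T   T   T   T   T   T   T   T   T
  6   T   T   T   T   T   T   T   T   T   T   T   T   T   T   T

15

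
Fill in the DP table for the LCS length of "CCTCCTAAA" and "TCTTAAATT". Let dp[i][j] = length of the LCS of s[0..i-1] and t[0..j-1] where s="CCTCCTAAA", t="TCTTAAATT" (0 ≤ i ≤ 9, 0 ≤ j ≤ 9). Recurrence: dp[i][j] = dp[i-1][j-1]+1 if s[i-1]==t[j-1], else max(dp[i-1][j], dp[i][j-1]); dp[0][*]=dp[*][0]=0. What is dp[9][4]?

   ''  T  C  T  T  A  A  A  T  T
''  0  0  0  0  0  0  0  0  0  0
 C  0  0  1  1  1  1  1  1  1  1
 C  0  0  1  1  1  1  1  1  1  1
 T  0  1  1  2  2  2  2  2  2  2
 C  0  1  2  2  2  2  2  2  2  2
 C  0  1  2  2  2  2  2  2  2  2
 T  0  1  2  3  3  3  3  3  3  3
 A  0  1  2  3  3  4  4  4  4  4
 A  0  1  2  3  3  4  5  5  5  5
 A  0  1  2  3  3  4  5  6  6  6

3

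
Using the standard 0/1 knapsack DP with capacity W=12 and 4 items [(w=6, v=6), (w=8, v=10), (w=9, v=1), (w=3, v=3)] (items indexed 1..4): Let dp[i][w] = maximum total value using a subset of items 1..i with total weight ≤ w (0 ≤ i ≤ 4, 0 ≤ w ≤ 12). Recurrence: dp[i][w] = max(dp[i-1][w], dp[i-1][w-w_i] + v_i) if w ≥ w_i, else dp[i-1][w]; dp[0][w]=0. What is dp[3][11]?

i\w   0   1   2   3   4   5   6   7   8   9  10  11  12
  0   0   0   0   0   0   0   0   0   0   0   0   0   0
  1   0   0   0   0   0   0   6   6   6   6   6   6   6
  2   0   0   0   0   0   0   6   6  10  10  10  10  10
  3   0   0   0   0   0   0   6   6  10  10  10  10  10
  4   0   0   0   3   3   3   6   6  10  10  10  13  13

10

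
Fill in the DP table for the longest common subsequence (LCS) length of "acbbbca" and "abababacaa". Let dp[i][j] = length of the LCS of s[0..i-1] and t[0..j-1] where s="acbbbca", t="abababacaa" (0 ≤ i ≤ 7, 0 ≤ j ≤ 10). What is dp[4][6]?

   ''  a  b  a  b  a  b  a  c  a  a
''  0  0  0  0  0  0  0  0  0  0  0
 a  0  1  1  1  1  1  1  1  1  1  1
 c  0  1  1  1  1  1  1  1  2  2  2
 b  0  1  2  2  2  2  2  2  2  2  2
 b  0  1  2  2  3  3  3  3  3  3  3
 b  0  1  2  2  3  3  4  4  4  4  4
 c  0  1  2  2  3  3  4  4  5  5  5
 a  0  1  2  3  3  4  4  5  5  6  6

3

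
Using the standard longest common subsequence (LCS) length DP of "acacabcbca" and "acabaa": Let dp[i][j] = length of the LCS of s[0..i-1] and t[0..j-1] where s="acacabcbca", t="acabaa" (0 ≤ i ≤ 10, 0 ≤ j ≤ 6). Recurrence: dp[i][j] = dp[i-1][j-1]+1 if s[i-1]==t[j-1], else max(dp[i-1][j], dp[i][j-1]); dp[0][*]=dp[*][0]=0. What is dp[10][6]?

5

   ''  a  c  a  b  a  a
''  0  0  0  0  0  0  0
 a  0  1  1  1  1  1  1
 c  0  1  2  2  2  2  2
 a  0  1  2  3  3  3  3
 c  0  1  2  3  3  3  3
 a  0  1  2  3  3  4  4
 b  0  1  2  3  4  4  4
 c  0  1  2  3  4  4  4
 b  0  1  2  3  4  4  4
 c  0  1  2  3  4  4  4
 a  0  1  2  3  4  5  5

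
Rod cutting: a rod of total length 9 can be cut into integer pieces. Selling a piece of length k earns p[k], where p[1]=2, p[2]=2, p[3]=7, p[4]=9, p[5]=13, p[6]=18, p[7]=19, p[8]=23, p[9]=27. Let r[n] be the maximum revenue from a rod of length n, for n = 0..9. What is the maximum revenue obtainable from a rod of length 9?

27

   n    0    1    2    3    4    5    6    7    8    9
r[n]    0    2    4    7    9   13   18   20   23   27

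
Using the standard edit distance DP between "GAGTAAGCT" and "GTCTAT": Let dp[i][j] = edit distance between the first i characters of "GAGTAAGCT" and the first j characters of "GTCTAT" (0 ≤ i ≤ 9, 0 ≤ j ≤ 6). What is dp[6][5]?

   ''  G  T  C  T  A  T
''  0  1  2  3  4  5  6
 G  1  0  1  2  3  4  5
 A  2  1  1  2  3  3  4
 G  3  2  2  2  3  4  4
 T  4  3  2  3  2  3  4
 A  5  4  3  3  3  2  3
 A  6  5  4  4  4  3  3
 G  7  6  5  5  5  4  4
 C  8  7  6  5  6  5  5
 T  9  8  7  6  5  6  5

3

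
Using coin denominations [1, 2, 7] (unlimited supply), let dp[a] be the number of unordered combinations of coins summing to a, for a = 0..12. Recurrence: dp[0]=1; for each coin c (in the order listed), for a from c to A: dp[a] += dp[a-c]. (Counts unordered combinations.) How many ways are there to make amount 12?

10

after  coin     0     1     2     3     4     5     6     7     8     9    10    11    12
          1     1     1     1     1     1     1     1     1     1     1     1     1     1
          2     1     1     2     2     3     3     4     4     5     5     6     6     7
          7     1     1     2     2     3     3     4     5     6     7     8     9    10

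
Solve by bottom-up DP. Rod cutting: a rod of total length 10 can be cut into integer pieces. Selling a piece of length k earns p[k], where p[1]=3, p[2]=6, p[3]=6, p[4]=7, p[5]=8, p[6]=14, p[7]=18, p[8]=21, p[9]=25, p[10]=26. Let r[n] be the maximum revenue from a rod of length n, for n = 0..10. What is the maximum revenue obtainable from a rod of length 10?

   n    0    1    2    3    4    5    6    7    8    9   10
r[n]    0    3    6    9   12   15   18   21   24   27   30

30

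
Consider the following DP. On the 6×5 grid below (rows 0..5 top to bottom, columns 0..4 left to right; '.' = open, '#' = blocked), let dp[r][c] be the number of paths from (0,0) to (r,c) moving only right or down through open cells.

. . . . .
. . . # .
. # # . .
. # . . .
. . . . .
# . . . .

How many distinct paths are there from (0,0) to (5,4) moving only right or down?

r\c   0   1   2   3   4
  0   1   1   1   1   1
  1   1   2   3   0   1
  2   1   0   0   0   1
  3   1   0   0   0   1
  4   1   1   1   1   2
  5   0   1   2   3   5

5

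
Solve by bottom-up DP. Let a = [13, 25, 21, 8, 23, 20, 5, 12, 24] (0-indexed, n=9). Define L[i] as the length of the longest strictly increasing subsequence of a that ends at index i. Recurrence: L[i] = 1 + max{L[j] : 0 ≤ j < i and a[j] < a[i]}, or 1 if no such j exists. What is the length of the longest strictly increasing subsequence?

   i    0    1    2    3    4    5    6    7    8
a[i]   13   25   21    8   23   20    5   12   24
L[i]    1    2    2    1    3    2    1    2    4

4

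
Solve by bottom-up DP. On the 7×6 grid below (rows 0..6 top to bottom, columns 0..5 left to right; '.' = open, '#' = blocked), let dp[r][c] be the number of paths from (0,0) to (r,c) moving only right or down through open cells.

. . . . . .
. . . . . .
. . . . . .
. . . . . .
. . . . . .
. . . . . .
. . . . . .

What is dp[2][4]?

15

r\c   0   1   2   3   4   5
  0   1   1   1   1   1   1
  1   1   2   3   4   5   6
  2   1   3   6  10  15  21
  3   1   4  10  20  35  56
  4   1   5  15  35  70 126
  5   1   6  21  56 126 252
  6   1   7  28  84 210 462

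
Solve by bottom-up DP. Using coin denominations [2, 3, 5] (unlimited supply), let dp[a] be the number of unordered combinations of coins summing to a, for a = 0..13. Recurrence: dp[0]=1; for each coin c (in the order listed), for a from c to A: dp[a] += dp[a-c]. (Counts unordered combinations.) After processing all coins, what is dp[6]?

after  coin     0     1     2     3     4     5     6     7     8     9    10    11    12    13
          2     1     0     1     0     1     0     1     0     1     0     1     0     1     0
          3     1     0     1     1     1     1     2     1     2     2     2     2     3     2
          5     1     0     1     1     1     2     2     2     3     3     4     4     5     5

2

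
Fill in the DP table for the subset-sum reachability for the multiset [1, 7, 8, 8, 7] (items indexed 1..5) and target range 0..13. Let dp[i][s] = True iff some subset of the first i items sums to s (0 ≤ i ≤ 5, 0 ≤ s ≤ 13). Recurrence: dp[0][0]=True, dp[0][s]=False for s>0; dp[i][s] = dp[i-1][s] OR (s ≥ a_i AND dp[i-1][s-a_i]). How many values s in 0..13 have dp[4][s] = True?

i\s   0   1   2   3   4   5   6   7   8   9  10  11  12  13
  0   T   F   F   F   F   F   F   F   F   F   F   F   F   F
  1   T   T   F   F   F   F   F   F   F   F   F   F   F   F
  2   T   T   F   F   F   F   F   T   T   F   F   F   F   F
  3   T   T   F   F   F   F   F   T   T   T   F   F   F   F
  4   T   T   F   F   F   F   F   T   T   T   F   F   F   F
  5   T   T   F   F   F   F   F   T   T   T   F   F   F   F

5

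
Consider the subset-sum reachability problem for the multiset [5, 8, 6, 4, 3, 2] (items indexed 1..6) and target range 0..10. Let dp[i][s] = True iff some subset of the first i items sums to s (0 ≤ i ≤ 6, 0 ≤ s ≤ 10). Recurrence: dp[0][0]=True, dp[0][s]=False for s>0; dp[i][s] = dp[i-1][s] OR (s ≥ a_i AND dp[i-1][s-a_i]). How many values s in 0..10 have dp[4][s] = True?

i\s   0   1   2   3   4   5   6   7   8   9  10
  0   T   F   F   F   F   F   F   F   F   F   F
  1   T   F   F   F   F   T   F   F   F   F   F
  2   T   F   F   F   F   T   F   F   T   F   F
  3   T   F   F   F   F   T   T   F   T   F   F
  4   T   F   F   F   T   T   T   F   T   T   T
  5   T   F   F   T   T   T   T   T   T   T   T
  6   T   F   T   T   T   T   T   T   T   T   T

7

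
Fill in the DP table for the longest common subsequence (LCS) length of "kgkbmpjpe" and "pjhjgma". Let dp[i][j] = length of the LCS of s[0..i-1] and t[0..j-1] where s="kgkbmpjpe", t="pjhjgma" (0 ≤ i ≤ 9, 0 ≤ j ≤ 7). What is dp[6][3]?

1

   ''  p  j  h  j  g  m  a
''  0  0  0  0  0  0  0  0
 k  0  0  0  0  0  0  0  0
 g  0  0  0  0  0  1  1  1
 k  0  0  0  0  0  1  1  1
 b  0  0  0  0  0  1  1  1
 m  0  0  0  0  0  1  2  2
 p  0  1  1  1  1  1  2  2
 j  0  1  2  2  2  2  2  2
 p  0  1  2  2  2  2  2  2
 e  0  1  2  2  2  2  2  2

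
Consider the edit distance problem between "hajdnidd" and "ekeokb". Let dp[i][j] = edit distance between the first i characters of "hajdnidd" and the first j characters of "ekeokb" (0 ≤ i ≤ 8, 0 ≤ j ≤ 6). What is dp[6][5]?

6

   ''  e  k  e  o  k  b
''  0  1  2  3  4  5  6
 h  1  1  2  3  4  5  6
 a  2  2  2  3  4  5  6
 j  3  3  3  3  4  5  6
 d  4  4  4  4  4  5  6
 n  5  5  5  5  5  5  6
 i  6  6  6  6  6  6  6
 d  7  7  7  7  7  7  7
 d  8  8  8  8  8  8  8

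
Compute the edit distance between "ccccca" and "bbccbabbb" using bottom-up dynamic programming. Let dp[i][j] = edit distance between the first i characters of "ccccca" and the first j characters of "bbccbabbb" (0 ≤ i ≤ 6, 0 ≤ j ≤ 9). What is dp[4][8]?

   ''  b  b  c  c  b  a  b  b  b
''  0  1  2  3  4  5  6  7  8  9
 c  1  1  2  2  3  4  5  6  7  8
 c  2  2  2  2  2  3  4  5  6  7
 c  3  3  3  2  2  3  4  5  6  7
 c  4  4  4  3  2  3  4  5  6  7
 c  5  5  5  4  3  3  4  5  6  7
 a  6  6  6  5  4  4  3  4  5  6

6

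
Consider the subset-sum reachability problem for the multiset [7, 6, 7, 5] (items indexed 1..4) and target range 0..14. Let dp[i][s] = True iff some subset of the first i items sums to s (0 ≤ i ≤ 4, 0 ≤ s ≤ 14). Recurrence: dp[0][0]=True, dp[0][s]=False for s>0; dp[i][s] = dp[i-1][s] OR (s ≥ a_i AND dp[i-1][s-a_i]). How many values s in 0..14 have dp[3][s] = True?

5

i\s   0   1   2   3   4   5   6   7   8   9  10  11  12  13  14
  0   T   F   F   F   F   F   F   F   F   F   F   F   F   F   F
  1   T   F   F   F   F   F   F   T   F   F   F   F   F   F   F
  2   T   F   F   F   F   F   T   T   F   F   F   F   F   T   F
  3   T   F   F   F   F   F   T   T   F   F   F   F   F   T   T
  4   T   F   F   F   F   T   T   T   F   F   F   T   T   T   T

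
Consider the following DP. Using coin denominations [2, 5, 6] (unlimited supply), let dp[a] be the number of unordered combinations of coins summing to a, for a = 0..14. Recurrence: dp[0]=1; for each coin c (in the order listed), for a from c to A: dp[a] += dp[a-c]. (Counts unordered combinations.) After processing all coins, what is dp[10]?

3

after  coin     0     1     2     3     4     5     6     7     8     9    10    11    12    13    14
          2     1     0     1     0     1     0     1     0     1     0     1     0     1     0     1
          5     1     0     1     0     1     1     1     1     1     1     2     1     2     1     2
          6     1     0     1     0     1     1     2     1     2     1     3     2     4     2     4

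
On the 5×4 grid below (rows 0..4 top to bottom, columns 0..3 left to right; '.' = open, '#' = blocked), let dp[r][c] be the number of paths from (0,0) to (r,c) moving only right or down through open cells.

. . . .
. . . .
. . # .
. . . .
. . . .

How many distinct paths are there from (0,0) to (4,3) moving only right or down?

17

r\c   0   1   2   3
  0   1   1   1   1
  1   1   2   3   4
  2   1   3   0   4
  3   1   4   4   8
  4   1   5   9  17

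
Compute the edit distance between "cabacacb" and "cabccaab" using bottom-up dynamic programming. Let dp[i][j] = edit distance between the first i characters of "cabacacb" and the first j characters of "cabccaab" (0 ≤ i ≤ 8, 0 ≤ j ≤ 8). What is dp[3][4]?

1

   ''  c  a  b  c  c  a  a  b
''  0  1  2  3  4  5  6  7  8
 c  1  0  1  2  3  4  5  6  7
 a  2  1  0  1  2  3  4  5  6
 b  3  2  1  0  1  2  3  4  5
 a  4  3  2  1  1  2  2  3  4
 c  5  4  3  2  1  1  2  3  4
 a  6  5  4  3  2  2  1  2  3
 c  7  6  5  4  3  2  2  2  3
 b  8  7  6  5  4  3  3  3  2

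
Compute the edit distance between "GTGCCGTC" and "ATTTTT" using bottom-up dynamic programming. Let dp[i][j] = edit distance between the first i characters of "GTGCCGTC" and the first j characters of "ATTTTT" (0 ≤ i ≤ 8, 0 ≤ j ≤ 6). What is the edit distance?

   ''  A  T  T  T  T  T
''  0  1  2  3  4  5  6
 G  1  1  2  3  4  5  6
 T  2  2  1  2  3  4  5
 G  3  3  2  2  3  4  5
 C  4  4  3  3  3  4  5
 C  5  5  4  4  4  4  5
 G  6  6  5  5  5  5  5
 T  7  7  6  5  5  5  5
 C  8  8  7  6  6  6  6

6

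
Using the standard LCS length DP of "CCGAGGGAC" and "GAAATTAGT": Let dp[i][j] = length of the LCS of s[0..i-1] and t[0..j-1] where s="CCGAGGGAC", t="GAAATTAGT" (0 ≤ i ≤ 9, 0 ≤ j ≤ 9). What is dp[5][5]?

2

   ''  G  A  A  A  T  T  A  G  T
''  0  0  0  0  0  0  0  0  0  0
 C  0  0  0  0  0  0  0  0  0  0
 C  0  0  0  0  0  0  0  0  0  0
 G  0  1  1  1  1  1  1  1  1  1
 A  0  1  2  2  2  2  2  2  2  2
 G  0  1  2  2  2  2  2  2  3  3
 G  0  1  2  2  2  2  2  2  3  3
 G  0  1  2  2  2  2  2  2  3  3
 A  0  1  2  3  3  3  3  3  3  3
 C  0  1  2  3  3  3  3  3  3  3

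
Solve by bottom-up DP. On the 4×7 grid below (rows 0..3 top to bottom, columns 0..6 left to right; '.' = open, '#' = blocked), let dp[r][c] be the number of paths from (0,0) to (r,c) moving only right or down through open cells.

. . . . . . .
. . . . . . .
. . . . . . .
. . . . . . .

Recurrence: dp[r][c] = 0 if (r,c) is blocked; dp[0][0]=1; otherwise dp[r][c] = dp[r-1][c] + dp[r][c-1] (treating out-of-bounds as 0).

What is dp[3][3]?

r\c   0   1   2   3   4   5   6
  0   1   1   1   1   1   1   1
  1   1   2   3   4   5   6   7
  2   1   3   6  10  15  21  28
  3   1   4  10  20  35  56  84

20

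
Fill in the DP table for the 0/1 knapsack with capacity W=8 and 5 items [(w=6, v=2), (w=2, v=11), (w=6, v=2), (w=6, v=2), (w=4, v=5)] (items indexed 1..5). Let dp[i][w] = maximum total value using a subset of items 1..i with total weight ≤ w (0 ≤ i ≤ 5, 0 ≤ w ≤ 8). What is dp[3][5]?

i\w   0   1   2   3   4   5   6   7   8
  0   0   0   0   0   0   0   0   0   0
  1   0   0   0   0   0   0   2   2   2
  2   0   0  11  11  11  11  11  11  13
  3   0   0  11  11  11  11  11  11  13
  4   0   0  11  11  11  11  11  11  13
  5   0   0  11  11  11  11  16  16  16

11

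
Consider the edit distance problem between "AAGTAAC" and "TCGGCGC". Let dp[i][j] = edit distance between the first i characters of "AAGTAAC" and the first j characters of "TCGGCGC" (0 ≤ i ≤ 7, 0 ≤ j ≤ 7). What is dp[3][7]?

   ''  T  C  G  G  C  G  C
''  0  1  2  3  4  5  6  7
 A  1  1  2  3  4  5  6  7
 A  2  2  2  3  4  5  6  7
 G  3  3  3  2  3  4  5  6
 T  4  3  4  3  3  4  5  6
 A  5  4  4  4  4  4  5  6
 A  6  5  5  5  5  5  5  6
 C  7  6  5  6  6  5  6  5

6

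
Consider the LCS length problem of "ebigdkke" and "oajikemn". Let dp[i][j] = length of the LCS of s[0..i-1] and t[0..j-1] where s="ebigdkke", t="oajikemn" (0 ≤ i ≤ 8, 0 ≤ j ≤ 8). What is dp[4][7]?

1

   ''  o  a  j  i  k  e  m  n
''  0  0  0  0  0  0  0  0  0
 e  0  0  0  0  0  0  1  1  1
 b  0  0  0  0  0  0  1  1  1
 i  0  0  0  0  1  1  1  1  1
 g  0  0  0  0  1  1  1  1  1
 d  0  0  0  0  1  1  1  1  1
 k  0  0  0  0  1  2  2  2  2
 k  0  0  0  0  1  2  2  2  2
 e  0  0  0  0  1  2  3  3  3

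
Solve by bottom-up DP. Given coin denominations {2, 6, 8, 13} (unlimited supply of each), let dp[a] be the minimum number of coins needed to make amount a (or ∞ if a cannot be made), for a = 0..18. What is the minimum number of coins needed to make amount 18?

 a  0  1  2  3  4  5  6  7  8  9 10 11 12 13 14 15 16 17 18
dp  0  -  1  -  2  -  1  -  1  -  2  -  2  1  2  2  2  3  3
(- denotes ∞ / unreachable)

3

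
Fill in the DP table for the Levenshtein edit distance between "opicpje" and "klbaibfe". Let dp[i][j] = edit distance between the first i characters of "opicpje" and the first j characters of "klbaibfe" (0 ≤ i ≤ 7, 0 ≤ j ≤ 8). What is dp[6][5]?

6

   ''  k  l  b  a  i  b  f  e
''  0  1  2  3  4  5  6  7  8
 o  1  1  2  3  4  5  6  7  8
 p  2  2  2  3  4  5  6  7  8
 i  3  3  3  3  4  4  5  6  7
 c  4  4  4  4  4  5  5  6  7
 p  5  5  5  5  5  5  6  6  7
 j  6  6  6  6  6  6  6  7  7
 e  7  7  7  7  7  7  7  7  7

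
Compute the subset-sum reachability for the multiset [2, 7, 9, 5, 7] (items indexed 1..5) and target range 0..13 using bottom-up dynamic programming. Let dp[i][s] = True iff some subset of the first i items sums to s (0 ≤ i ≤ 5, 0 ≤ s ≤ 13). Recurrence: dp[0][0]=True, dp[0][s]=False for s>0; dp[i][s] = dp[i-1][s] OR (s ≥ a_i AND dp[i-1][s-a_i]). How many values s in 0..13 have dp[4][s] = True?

i\s   0   1   2   3   4   5   6   7   8   9  10  11  12  13
  0   T   F   F   F   F   F   F   F   F   F   F   F   F   F
  1   T   F   T   F   F   F   F   F   F   F   F   F   F   F
  2   T   F   T   F   F   F   F   T   F   T   F   F   F   F
  3   T   F   T   F   F   F   F   T   F   T   F   T   F   F
  4   T   F   T   F   F   T   F   T   F   T   F   T   T   F
  5   T   F   T   F   F   T   F   T   F   T   F   T   T   F

7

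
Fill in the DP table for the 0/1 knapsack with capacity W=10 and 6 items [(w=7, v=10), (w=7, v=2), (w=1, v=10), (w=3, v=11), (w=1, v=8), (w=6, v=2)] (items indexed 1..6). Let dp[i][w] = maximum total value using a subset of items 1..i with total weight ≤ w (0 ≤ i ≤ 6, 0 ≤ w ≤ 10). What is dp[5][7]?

i\w   0   1   2   3   4   5   6   7   8   9  10
  0   0   0   0   0   0   0   0   0   0   0   0
  1   0   0   0   0   0   0   0  10  10  10  10
  2   0   0   0   0   0   0   0  10  10  10  10
  3   0  10  10  10  10  10  10  10  20  20  20
  4   0  10  10  11  21  21  21  21  21  21  21
  5   0  10  18  18  21  29  29  29  29  29  29
  6   0  10  18  18  21  29  29  29  29  29  29

29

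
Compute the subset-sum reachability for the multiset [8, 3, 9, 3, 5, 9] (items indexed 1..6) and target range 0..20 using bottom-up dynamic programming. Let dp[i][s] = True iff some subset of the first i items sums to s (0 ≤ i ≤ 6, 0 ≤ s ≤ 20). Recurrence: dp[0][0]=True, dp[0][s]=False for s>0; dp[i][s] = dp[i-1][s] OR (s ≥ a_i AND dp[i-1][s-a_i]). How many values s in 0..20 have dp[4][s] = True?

i\s   0   1   2   3   4   5   6   7   8   9  10  11  12  13  14  15  16  17  18  19  20
  0   T   F   F   F   F   F   F   F   F   F   F   F   F   F   F   F   F   F   F   F   F
  1   T   F   F   F   F   F   F   F   T   F   F   F   F   F   F   F   F   F   F   F   F
  2   T   F   F   T   F   F   F   F   T   F   F   T   F   F   F   F   F   F   F   F   F
  3   T   F   F   T   F   F   F   F   T   T   F   T   T   F   F   F   F   T   F   F   T
  4   T   F   F   T   F   F   T   F   T   T   F   T   T   F   T   T   F   T   F   F   T
  5   T   F   F   T   F   T   T   F   T   T   F   T   T   T   T   T   T   T   F   T   T
  6   T   F   F   T   F   T   T   F   T   T   F   T   T   T   T   T   T   T   T   T   T

11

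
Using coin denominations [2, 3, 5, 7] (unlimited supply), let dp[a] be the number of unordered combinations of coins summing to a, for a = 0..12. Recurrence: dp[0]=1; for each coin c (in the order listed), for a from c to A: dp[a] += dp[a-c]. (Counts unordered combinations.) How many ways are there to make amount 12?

7

after  coin     0     1     2     3     4     5     6     7     8     9    10    11    12
          2     1     0     1     0     1     0     1     0     1     0     1     0     1
          3     1     0     1     1     1     1     2     1     2     2     2     2     3
          5     1     0     1     1     1     2     2     2     3     3     4     4     5
          7     1     0     1     1     1     2     2     3     3     4     5     5     7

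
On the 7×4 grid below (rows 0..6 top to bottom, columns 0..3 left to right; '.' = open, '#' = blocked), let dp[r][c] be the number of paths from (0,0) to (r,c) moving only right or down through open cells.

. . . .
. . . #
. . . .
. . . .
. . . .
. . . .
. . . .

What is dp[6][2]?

28

r\c   0   1   2   3
  0   1   1   1   1
  1   1   2   3   0
  2   1   3   6   6
  3   1   4  10  16
  4   1   5  15  31
  5   1   6  21  52
  6   1   7  28  80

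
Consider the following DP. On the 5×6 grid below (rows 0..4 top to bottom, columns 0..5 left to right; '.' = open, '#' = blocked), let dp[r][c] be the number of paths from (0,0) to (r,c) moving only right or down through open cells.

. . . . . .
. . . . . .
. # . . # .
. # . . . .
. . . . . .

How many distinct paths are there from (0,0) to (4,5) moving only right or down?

40

r\c   0   1   2   3   4   5
  0   1   1   1   1   1   1
  1   1   2   3   4   5   6
  2   1   0   3   7   0   6
  3   1   0   3  10  10  16
  4   1   1   4  14  24  40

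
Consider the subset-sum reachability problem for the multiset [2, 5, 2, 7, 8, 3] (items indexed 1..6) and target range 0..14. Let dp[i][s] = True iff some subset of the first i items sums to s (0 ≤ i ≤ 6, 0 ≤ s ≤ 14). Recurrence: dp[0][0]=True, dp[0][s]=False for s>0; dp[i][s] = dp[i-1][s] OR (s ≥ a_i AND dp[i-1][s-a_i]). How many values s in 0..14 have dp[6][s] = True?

i\s   0   1   2   3   4   5   6   7   8   9  10  11  12  13  14
  0   T   F   F   F   F   F   F   F   F   F   F   F   F   F   F
  1   T   F   T   F   F   F   F   F   F   F   F   F   F   F   F
  2   T   F   T   F   F   T   F   T   F   F   F   F   F   F   F
  3   T   F   T   F   T   T   F   T   F   T   F   F   F   F   F
  4   T   F   T   F   T   T   F   T   F   T   F   T   T   F   T
  5   T   F   T   F   T   T   F   T   T   T   T   T   T   T   T
  6   T   F   T   T   T   T   F   T   T   T   T   T   T   T   T

13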